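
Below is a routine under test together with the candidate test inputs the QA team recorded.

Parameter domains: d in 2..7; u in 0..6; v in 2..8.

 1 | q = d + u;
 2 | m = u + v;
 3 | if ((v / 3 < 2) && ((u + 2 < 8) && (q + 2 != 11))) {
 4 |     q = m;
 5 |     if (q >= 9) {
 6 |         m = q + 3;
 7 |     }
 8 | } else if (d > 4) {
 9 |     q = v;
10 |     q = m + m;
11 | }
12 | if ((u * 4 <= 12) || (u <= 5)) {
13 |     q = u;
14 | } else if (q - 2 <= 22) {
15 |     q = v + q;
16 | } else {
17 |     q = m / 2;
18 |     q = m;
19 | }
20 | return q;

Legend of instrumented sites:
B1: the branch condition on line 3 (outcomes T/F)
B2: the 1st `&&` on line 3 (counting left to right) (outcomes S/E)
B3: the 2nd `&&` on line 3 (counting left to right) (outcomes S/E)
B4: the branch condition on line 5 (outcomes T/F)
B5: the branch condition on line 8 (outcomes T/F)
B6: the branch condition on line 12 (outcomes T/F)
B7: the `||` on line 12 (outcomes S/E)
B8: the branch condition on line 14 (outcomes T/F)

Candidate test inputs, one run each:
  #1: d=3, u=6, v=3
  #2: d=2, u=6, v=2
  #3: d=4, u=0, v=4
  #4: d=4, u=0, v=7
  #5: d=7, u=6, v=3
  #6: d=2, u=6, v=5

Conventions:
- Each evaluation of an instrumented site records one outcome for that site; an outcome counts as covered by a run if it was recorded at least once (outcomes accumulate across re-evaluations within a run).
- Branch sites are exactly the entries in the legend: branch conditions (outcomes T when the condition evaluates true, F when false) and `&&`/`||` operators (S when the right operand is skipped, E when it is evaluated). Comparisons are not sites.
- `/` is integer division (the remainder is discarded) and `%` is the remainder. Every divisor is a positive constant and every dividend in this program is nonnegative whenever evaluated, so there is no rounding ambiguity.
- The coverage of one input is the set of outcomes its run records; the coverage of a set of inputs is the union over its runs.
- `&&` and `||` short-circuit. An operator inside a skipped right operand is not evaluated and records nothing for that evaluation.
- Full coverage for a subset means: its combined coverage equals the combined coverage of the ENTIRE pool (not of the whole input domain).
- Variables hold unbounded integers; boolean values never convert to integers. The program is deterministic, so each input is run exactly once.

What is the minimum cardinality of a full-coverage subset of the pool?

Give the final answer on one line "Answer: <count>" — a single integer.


#1 (d=3, u=6, v=3) -> B2->E, B3->S, B1->F, B5->F, B7->E, B6->F, B8->T; covered: B1=F, B2=E, B3=S, B5=F, B6=F, B7=E, B8=T
#2 (d=2, u=6, v=2) -> B2->E, B3->S, B1->F, B5->F, B7->E, B6->F, B8->T; covered: B1=F, B2=E, B3=S, B5=F, B6=F, B7=E, B8=T
#3 (d=4, u=0, v=4) -> B2->E, B3->E, B1->T, B4->F, B7->S, B6->T; covered: B1=T, B2=E, B3=E, B4=F, B6=T, B7=S
#4 (d=4, u=0, v=7) -> B2->S, B1->F, B5->F, B7->S, B6->T; covered: B1=F, B2=S, B5=F, B6=T, B7=S
#5 (d=7, u=6, v=3) -> B2->E, B3->S, B1->F, B5->T, B7->E, B6->F, B8->T; covered: B1=F, B2=E, B3=S, B5=T, B6=F, B7=E, B8=T
#6 (d=2, u=6, v=5) -> B2->E, B3->S, B1->F, B5->F, B7->E, B6->F, B8->T; covered: B1=F, B2=E, B3=S, B5=F, B6=F, B7=E, B8=T
pool-wide coverage (14 outcomes): B1=T, B1=F, B2=S, B2=E, B3=S, B3=E, B4=F, B5=T, B5=F, B6=T, B6=F, B7=S, B7=E, B8=T
checked all size-1 subsets: none covers 14 outcomes (max 7/14)
checked all size-2 subsets: none covers 14 outcomes (max 12/14)
at size 3, {3, 4, 5} reaches all 14 outcomes; every lexicographically earlier size-3 subset fails
Answer: 3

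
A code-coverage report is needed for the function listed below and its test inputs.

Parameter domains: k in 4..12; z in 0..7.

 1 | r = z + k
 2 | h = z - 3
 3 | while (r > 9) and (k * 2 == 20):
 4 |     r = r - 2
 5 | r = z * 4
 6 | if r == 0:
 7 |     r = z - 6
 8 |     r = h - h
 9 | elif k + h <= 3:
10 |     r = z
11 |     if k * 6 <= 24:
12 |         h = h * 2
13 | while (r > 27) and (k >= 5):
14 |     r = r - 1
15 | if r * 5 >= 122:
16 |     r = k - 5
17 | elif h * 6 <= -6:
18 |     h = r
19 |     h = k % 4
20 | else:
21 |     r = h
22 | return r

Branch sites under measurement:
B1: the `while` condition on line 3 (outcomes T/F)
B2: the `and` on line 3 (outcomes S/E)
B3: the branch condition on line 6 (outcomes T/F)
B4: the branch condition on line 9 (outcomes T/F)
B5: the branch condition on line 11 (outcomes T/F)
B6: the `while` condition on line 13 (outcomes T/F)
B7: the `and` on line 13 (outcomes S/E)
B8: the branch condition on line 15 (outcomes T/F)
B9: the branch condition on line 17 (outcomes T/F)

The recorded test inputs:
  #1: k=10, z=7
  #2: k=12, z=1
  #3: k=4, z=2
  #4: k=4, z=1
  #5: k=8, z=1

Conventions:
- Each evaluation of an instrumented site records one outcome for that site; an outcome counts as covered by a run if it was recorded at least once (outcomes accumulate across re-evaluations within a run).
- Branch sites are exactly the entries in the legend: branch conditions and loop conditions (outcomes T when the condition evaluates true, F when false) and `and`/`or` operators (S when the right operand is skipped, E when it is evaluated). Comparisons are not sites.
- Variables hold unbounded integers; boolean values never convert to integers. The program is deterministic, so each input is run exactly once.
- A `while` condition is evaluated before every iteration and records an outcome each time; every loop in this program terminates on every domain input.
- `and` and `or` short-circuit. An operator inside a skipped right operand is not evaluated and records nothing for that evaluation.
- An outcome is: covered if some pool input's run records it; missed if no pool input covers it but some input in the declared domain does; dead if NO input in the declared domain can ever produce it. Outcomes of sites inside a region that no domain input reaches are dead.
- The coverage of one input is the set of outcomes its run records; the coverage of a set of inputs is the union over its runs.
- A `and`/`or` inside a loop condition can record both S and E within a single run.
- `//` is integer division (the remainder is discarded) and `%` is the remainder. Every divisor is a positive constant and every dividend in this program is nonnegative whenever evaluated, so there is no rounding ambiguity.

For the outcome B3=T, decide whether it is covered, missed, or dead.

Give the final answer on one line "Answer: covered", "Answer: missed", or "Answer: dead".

no pool input records B3=T
but domain input (k=4, z=0) does record it -> reachable, so missed

Answer: missed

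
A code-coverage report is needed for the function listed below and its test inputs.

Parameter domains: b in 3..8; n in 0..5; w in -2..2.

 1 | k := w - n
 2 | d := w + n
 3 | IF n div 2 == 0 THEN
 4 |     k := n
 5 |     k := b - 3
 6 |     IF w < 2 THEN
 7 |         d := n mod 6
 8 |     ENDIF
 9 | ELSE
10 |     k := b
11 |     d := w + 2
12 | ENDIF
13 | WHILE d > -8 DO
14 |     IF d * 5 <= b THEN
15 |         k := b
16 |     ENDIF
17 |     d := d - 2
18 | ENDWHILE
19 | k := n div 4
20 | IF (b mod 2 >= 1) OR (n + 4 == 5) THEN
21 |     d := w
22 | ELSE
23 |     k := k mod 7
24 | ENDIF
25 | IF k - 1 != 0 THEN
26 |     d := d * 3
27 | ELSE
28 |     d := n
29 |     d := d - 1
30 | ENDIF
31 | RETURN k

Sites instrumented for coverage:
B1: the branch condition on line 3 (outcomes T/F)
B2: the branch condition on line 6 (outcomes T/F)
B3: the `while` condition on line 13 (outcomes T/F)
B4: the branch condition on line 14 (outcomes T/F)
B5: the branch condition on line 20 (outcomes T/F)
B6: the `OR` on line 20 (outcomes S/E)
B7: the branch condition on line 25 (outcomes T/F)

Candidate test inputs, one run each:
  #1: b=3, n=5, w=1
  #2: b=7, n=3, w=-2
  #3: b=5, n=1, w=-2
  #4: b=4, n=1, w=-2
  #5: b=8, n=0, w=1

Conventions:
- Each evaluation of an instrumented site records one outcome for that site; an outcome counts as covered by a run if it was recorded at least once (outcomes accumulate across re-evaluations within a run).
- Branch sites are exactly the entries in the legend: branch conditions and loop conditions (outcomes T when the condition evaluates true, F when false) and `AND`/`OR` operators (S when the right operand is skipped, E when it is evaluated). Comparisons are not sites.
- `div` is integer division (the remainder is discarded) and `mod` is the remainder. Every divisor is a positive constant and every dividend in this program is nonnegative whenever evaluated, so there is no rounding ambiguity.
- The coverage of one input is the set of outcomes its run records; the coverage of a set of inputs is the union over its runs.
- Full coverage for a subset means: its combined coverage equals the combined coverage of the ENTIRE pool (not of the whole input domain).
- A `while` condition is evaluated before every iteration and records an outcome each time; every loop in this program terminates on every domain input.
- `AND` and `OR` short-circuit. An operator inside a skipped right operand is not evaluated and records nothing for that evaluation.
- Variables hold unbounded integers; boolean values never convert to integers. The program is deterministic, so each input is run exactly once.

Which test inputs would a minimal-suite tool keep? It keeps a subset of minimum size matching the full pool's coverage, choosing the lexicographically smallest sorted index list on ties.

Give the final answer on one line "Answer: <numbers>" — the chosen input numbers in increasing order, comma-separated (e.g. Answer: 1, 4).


test 1 (b=3, n=5, w=1) hits B1=F, B3=T, B3=F, B4=T, B4=F, B5=T, B6=S, B7=F
test 2 (b=7, n=3, w=-2) hits B1=F, B3=T, B3=F, B4=T, B5=T, B6=S, B7=T
test 3 (b=5, n=1, w=-2) hits B1=T, B2=T, B3=T, B3=F, B4=T, B5=T, B6=S, B7=T
test 4 (b=4, n=1, w=-2) hits B1=T, B2=T, B3=T, B3=F, B4=T, B4=F, B5=T, B6=E, B7=T
test 5 (b=8, n=0, w=1) hits B1=T, B2=T, B3=T, B3=F, B4=T, B5=F, B6=E, B7=T
pool-wide coverage (13 outcomes): B1=T, B1=F, B2=T, B3=T, B3=F, B4=T, B4=F, B5=T, B5=F, B6=S, B6=E, B7=T, B7=F
every size-1 subset falls short of the 13 outcomes (best: 9/13)
the canonical winner is {1, 5}: size 2, full 13-outcome coverage, earliest index list among size-2 covers
Answer: 1, 5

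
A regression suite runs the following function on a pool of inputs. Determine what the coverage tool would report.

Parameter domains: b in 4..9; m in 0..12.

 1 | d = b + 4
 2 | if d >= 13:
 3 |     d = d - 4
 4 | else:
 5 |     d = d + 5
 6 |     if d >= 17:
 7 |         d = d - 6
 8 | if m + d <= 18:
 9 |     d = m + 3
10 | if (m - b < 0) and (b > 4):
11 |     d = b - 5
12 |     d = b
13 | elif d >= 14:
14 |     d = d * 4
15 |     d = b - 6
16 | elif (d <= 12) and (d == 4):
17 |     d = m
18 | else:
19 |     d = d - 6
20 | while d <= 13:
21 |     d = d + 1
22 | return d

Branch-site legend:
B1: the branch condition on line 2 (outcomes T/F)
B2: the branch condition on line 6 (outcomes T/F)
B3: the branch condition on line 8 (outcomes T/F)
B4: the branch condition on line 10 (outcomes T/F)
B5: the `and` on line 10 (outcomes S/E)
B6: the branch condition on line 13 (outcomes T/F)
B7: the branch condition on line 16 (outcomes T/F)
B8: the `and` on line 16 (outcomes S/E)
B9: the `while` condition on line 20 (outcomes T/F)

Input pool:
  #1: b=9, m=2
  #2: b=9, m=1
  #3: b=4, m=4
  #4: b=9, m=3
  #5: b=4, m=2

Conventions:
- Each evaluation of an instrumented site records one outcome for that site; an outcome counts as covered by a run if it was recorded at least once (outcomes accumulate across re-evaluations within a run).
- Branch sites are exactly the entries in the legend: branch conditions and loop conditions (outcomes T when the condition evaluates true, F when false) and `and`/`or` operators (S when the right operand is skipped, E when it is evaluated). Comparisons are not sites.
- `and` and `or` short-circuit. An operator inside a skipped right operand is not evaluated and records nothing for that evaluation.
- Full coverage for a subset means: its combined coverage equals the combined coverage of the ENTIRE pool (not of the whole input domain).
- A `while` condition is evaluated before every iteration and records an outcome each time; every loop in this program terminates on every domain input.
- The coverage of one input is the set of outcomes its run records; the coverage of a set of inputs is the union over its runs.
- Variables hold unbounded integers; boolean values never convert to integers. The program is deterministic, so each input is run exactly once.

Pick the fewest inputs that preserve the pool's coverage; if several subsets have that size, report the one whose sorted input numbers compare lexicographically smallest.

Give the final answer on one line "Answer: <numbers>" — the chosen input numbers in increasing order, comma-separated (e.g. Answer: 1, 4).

run #1 (b=9, m=2) runs B1->T, B3->T, B5->E, B4->T, B9->T, B9->T, B9->T, B9->T, B9->T, B9->F; records B1=T, B3=T, B4=T, B5=E, B9=T, B9=F
run #2 (b=9, m=1) runs B1->T, B3->T, B5->E, B4->T, B9->T, B9->T, B9->T, B9->T, B9->T, B9->F; records B1=T, B3=T, B4=T, B5=E, B9=T, B9=F
run #3 (b=4, m=4) runs B1->F, B2->F, B3->T, B5->S, B4->F, B6->F, B8->E, B7->F, B9->T, B9->T, B9->T, B9->T, B9->T, B9->T, ...; records B1=F, B2=F, B3=T, B4=F, B5=S, B6=F, B7=F, B8=E, B9=T, B9=F
run #4 (b=9, m=3) runs B1->T, B3->T, B5->E, B4->T, B9->T, B9->T, B9->T, B9->T, B9->T, B9->F; records B1=T, B3=T, B4=T, B5=E, B9=T, B9=F
run #5 (b=4, m=2) runs B1->F, B2->F, B3->T, B5->E, B4->F, B6->F, B8->E, B7->F, B9->T, B9->T, B9->T, B9->T, B9->T, B9->T, ...; records B1=F, B2=F, B3=T, B4=F, B5=E, B6=F, B7=F, B8=E, B9=T, B9=F
the full pool covers 13 outcomes: B1=T, B1=F, B2=F, B3=T, B4=T, B4=F, B5=S, B5=E, B6=F, B7=F, B8=E, B9=T, B9=F
size 1 is not enough: best union over all size-1 subsets is 10/13
the canonical winner is {1, 3}: size 2, full 13-outcome coverage, earliest index list among size-2 covers

Answer: 1, 3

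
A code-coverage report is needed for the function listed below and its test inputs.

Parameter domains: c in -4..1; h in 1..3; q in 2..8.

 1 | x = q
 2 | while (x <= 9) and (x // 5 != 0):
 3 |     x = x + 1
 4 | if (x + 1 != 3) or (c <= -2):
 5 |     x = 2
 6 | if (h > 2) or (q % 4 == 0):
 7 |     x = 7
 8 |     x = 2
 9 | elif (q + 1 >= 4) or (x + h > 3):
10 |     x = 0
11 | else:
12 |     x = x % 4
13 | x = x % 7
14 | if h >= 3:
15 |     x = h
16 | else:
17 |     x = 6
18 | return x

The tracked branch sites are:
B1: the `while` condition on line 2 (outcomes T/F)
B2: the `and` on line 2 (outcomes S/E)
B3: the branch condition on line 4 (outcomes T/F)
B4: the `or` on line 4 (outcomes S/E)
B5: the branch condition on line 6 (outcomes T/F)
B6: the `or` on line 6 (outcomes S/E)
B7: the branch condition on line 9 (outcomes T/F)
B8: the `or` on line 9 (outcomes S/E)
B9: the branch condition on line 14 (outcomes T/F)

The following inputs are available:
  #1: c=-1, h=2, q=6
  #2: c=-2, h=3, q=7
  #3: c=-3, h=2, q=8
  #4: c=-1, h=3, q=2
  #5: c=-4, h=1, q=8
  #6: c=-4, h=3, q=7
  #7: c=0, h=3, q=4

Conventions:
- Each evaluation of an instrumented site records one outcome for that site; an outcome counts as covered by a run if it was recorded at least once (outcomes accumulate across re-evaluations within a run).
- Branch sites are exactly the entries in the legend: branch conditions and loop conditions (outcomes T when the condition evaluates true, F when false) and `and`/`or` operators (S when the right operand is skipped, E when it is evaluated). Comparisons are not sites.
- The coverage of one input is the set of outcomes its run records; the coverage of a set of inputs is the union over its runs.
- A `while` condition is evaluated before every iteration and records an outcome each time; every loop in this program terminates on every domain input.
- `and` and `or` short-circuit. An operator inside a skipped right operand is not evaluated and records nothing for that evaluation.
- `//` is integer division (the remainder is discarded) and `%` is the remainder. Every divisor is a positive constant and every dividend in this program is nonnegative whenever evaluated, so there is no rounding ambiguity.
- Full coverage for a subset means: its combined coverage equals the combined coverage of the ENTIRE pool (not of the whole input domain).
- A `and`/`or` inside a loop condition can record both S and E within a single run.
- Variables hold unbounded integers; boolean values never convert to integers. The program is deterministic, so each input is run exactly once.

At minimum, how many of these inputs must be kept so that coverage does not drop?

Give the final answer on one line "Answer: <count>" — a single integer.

#1 (c=-1, h=2, q=6) -> B2->E, B1->T, B2->E, B1->T, B2->E, B1->T, B2->E, B1->T, B2->S, B1->F, B4->S, B3->T, B6->E, B5->F, ...; covered: B1=T, B1=F, B2=S, B2=E, B3=T, B4=S, B5=F, B6=E, B7=T, B8=S, B9=F
#2 (c=-2, h=3, q=7) -> B2->E, B1->T, B2->E, B1->T, B2->E, B1->T, B2->S, B1->F, B4->S, B3->T, B6->S, B5->T, B9->T; covered: B1=T, B1=F, B2=S, B2=E, B3=T, B4=S, B5=T, B6=S, B9=T
#3 (c=-3, h=2, q=8) -> B2->E, B1->T, B2->E, B1->T, B2->S, B1->F, B4->S, B3->T, B6->E, B5->T, B9->F; covered: B1=T, B1=F, B2=S, B2=E, B3=T, B4=S, B5=T, B6=E, B9=F
#4 (c=-1, h=3, q=2) -> B2->E, B1->F, B4->E, B3->F, B6->S, B5->T, B9->T; covered: B1=F, B2=E, B3=F, B4=E, B5=T, B6=S, B9=T
#5 (c=-4, h=1, q=8) -> B2->E, B1->T, B2->E, B1->T, B2->S, B1->F, B4->S, B3->T, B6->E, B5->T, B9->F; covered: B1=T, B1=F, B2=S, B2=E, B3=T, B4=S, B5=T, B6=E, B9=F
#6 (c=-4, h=3, q=7) -> B2->E, B1->T, B2->E, B1->T, B2->E, B1->T, B2->S, B1->F, B4->S, B3->T, B6->S, B5->T, B9->T; covered: B1=T, B1=F, B2=S, B2=E, B3=T, B4=S, B5=T, B6=S, B9=T
#7 (c=0, h=3, q=4) -> B2->E, B1->F, B4->S, B3->T, B6->S, B5->T, B9->T; covered: B1=F, B2=E, B3=T, B4=S, B5=T, B6=S, B9=T
together the pool reaches 16 outcomes: B1=T, B1=F, B2=S, B2=E, B3=T, B3=F, B4=S, B4=E, B5=T, B5=F, B6=S, B6=E, B7=T, B8=S, B9=T, B9=F
size 1 is not enough: best union over all size-1 subsets is 11/16
inputs {1, 4} (size 2) cover everything; no size-2 subset with a lexicographically smaller index list covers all 16

Answer: 2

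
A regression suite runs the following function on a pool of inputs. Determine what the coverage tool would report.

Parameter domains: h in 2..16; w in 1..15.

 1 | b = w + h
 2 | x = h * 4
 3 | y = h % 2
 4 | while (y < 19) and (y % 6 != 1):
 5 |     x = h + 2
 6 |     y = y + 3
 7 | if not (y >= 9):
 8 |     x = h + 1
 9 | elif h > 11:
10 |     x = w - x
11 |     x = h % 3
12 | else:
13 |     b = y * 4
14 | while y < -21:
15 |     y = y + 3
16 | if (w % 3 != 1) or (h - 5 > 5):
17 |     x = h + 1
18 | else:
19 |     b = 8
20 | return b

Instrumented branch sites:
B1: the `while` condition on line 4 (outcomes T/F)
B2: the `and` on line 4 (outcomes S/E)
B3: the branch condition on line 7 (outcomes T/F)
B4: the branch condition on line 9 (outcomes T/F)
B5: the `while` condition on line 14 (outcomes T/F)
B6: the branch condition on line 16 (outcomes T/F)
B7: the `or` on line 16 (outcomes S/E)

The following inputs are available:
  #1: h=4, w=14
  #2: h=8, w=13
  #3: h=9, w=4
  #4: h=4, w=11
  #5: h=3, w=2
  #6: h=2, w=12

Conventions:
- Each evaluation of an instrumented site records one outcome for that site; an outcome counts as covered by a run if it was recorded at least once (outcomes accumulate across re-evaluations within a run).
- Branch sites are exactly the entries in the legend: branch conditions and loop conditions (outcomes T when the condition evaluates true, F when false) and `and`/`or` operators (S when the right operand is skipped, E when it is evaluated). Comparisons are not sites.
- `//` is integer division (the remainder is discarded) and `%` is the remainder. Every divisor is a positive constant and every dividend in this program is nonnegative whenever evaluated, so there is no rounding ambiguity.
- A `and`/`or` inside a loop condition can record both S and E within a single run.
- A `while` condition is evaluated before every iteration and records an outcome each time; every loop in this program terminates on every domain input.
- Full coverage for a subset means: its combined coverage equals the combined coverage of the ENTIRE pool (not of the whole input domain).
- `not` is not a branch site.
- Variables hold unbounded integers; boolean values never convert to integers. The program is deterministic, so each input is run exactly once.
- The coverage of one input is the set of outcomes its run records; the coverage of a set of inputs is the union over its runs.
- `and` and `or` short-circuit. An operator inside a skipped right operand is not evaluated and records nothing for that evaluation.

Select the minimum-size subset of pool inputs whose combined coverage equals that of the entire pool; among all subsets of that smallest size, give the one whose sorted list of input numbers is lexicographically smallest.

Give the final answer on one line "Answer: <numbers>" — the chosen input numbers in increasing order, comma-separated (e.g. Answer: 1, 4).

input #1, h=4, w=14: events B2->E, B1->T, B2->E, B1->T, B2->E, B1->T, B2->E, B1->T, B2->E, B1->T, B2->E, B1->T, B2->E, B1->T, ...; outcomes B1=T, B1=F, B2=S, B2=E, B3=F, B4=F, B5=F, B6=T, B7=S
input #2, h=8, w=13: events B2->E, B1->T, B2->E, B1->T, B2->E, B1->T, B2->E, B1->T, B2->E, B1->T, B2->E, B1->T, B2->E, B1->T, ...; outcomes B1=T, B1=F, B2=S, B2=E, B3=F, B4=F, B5=F, B6=F, B7=E
input #3, h=9, w=4: events B2->E, B1->F, B3->T, B5->F, B7->E, B6->F; outcomes B1=F, B2=E, B3=T, B5=F, B6=F, B7=E
input #4, h=4, w=11: events B2->E, B1->T, B2->E, B1->T, B2->E, B1->T, B2->E, B1->T, B2->E, B1->T, B2->E, B1->T, B2->E, B1->T, ...; outcomes B1=T, B1=F, B2=S, B2=E, B3=F, B4=F, B5=F, B6=T, B7=S
input #5, h=3, w=2: events B2->E, B1->F, B3->T, B5->F, B7->S, B6->T; outcomes B1=F, B2=E, B3=T, B5=F, B6=T, B7=S
input #6, h=2, w=12: events B2->E, B1->T, B2->E, B1->T, B2->E, B1->T, B2->E, B1->T, B2->E, B1->T, B2->E, B1->T, B2->E, B1->T, ...; outcomes B1=T, B1=F, B2=S, B2=E, B3=F, B4=F, B5=F, B6=T, B7=S
the full pool covers 12 outcomes: B1=T, B1=F, B2=S, B2=E, B3=T, B3=F, B4=F, B5=F, B6=T, B6=F, B7=S, B7=E
checked all size-1 subsets: none covers 12 outcomes (max 9/12)
size 2: inputs {1, 3} cover all 12 outcomes, and no lexicographically smaller subset of this size does

Answer: 1, 3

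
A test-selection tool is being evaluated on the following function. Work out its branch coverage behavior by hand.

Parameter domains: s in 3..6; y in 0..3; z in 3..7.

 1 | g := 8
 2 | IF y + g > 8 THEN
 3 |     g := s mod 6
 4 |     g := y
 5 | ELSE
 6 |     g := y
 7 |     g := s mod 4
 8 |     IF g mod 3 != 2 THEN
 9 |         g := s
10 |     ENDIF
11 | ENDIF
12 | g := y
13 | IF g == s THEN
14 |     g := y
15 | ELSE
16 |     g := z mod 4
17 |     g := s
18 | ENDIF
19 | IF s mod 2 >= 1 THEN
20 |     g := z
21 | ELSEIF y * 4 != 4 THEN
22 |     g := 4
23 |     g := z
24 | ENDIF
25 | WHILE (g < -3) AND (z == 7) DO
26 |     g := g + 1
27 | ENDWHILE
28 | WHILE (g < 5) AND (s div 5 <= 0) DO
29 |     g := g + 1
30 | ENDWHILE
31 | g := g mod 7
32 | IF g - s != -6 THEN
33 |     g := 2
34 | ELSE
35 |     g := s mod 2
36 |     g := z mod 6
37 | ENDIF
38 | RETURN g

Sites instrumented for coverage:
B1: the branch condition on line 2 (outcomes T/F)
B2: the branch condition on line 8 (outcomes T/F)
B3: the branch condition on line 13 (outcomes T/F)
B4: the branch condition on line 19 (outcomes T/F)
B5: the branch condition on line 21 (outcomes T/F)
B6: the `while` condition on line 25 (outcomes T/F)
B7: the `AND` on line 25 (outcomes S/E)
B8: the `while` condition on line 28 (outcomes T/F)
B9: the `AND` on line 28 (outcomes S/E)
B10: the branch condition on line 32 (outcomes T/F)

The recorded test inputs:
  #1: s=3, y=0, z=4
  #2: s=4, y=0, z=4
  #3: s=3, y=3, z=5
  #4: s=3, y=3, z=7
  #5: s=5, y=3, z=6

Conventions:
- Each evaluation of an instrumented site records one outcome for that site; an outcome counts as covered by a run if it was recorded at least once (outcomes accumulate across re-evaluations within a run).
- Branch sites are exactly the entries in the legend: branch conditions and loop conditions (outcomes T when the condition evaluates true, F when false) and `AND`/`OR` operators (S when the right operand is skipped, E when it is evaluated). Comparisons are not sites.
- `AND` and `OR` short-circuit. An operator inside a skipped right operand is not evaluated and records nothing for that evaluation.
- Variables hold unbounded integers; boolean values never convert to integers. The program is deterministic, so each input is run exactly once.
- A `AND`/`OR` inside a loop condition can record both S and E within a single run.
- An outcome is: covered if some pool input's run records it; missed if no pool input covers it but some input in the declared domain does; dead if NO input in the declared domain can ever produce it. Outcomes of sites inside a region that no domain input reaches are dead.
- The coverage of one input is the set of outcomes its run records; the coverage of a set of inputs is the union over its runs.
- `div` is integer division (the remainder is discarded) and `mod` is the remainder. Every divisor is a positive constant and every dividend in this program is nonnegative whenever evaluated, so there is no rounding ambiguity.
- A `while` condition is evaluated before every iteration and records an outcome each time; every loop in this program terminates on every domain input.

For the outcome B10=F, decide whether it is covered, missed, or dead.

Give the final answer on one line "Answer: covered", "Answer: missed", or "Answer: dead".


no pool input records B10=F
but domain input (s=6, y=0, z=7) does record it -> reachable, so missed
Answer: missed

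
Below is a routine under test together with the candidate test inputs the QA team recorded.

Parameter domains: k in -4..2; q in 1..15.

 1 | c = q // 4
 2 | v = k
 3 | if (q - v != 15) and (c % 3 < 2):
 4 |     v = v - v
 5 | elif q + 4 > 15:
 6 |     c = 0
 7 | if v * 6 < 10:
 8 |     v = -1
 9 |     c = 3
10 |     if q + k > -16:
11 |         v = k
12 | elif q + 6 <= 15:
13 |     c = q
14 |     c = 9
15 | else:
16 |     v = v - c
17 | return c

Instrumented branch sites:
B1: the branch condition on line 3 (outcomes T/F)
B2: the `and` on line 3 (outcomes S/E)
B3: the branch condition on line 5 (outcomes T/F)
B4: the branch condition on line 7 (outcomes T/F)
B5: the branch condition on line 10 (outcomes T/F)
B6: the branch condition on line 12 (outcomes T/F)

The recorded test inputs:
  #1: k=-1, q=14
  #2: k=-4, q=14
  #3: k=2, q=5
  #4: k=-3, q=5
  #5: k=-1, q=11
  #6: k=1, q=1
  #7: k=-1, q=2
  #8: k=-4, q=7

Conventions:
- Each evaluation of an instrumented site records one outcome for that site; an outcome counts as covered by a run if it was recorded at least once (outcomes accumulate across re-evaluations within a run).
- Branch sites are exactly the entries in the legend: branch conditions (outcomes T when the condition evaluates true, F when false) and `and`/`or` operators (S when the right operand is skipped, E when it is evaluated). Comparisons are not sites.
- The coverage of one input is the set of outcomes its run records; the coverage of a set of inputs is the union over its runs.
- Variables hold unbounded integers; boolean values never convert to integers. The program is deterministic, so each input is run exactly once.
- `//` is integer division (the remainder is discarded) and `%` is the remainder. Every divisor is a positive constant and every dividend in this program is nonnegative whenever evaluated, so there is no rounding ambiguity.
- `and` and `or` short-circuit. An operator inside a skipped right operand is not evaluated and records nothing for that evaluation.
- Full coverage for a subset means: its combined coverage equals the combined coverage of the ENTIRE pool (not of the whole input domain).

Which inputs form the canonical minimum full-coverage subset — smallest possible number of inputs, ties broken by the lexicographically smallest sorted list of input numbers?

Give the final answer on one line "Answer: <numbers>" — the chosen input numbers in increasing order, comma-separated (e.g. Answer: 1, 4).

#1 (k=-1, q=14) -> B2->S, B1->F, B3->T, B4->T, B5->T; covered: B1=F, B2=S, B3=T, B4=T, B5=T
#2 (k=-4, q=14) -> B2->E, B1->T, B4->T, B5->T; covered: B1=T, B2=E, B4=T, B5=T
#3 (k=2, q=5) -> B2->E, B1->T, B4->T, B5->T; covered: B1=T, B2=E, B4=T, B5=T
#4 (k=-3, q=5) -> B2->E, B1->T, B4->T, B5->T; covered: B1=T, B2=E, B4=T, B5=T
#5 (k=-1, q=11) -> B2->E, B1->F, B3->F, B4->T, B5->T; covered: B1=F, B2=E, B3=F, B4=T, B5=T
#6 (k=1, q=1) -> B2->E, B1->T, B4->T, B5->T; covered: B1=T, B2=E, B4=T, B5=T
#7 (k=-1, q=2) -> B2->E, B1->T, B4->T, B5->T; covered: B1=T, B2=E, B4=T, B5=T
#8 (k=-4, q=7) -> B2->E, B1->T, B4->T, B5->T; covered: B1=T, B2=E, B4=T, B5=T
the full pool covers 8 outcomes: B1=T, B1=F, B2=S, B2=E, B3=T, B3=F, B4=T, B5=T
every size-1 subset falls short of the 8 outcomes (best: 5/8)
every size-2 subset falls short of the 8 outcomes (best: 7/8)
size 3: inputs {1, 2, 5} cover all 8 outcomes, and no lexicographically smaller subset of this size does

Answer: 1, 2, 5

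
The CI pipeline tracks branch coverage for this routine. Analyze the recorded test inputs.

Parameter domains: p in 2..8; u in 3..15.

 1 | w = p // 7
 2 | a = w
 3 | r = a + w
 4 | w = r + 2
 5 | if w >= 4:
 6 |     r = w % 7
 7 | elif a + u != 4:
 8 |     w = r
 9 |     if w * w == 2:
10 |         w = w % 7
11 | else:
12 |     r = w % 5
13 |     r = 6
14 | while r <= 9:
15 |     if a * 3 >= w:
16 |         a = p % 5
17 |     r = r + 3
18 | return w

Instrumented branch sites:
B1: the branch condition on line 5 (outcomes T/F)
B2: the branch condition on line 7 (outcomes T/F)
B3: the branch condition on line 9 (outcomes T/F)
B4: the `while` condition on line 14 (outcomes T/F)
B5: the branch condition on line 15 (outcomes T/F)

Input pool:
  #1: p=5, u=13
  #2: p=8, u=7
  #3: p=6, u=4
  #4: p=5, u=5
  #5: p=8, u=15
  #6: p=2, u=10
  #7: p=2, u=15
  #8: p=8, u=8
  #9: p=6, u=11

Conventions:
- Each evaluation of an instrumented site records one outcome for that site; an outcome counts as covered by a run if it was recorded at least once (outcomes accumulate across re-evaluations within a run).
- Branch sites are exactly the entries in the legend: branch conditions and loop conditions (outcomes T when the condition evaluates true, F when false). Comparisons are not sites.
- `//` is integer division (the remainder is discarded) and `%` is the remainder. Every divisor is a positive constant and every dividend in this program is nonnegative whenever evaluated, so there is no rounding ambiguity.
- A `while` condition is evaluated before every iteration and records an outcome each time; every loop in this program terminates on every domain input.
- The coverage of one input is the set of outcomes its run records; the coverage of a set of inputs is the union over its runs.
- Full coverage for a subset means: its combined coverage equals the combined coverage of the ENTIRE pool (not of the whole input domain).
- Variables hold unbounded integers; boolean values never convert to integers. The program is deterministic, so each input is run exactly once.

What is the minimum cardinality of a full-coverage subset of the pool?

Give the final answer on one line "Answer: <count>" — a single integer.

test 1 (p=5, u=13) fires B1->F, B2->T, B3->F, B4->T, B5->T, B4->T, B5->T, B4->T, B5->T, B4->T, B5->T, B4->F; hits B1=F, B2=T, B3=F, B4=T, B4=F, B5=T
test 2 (p=8, u=7) fires B1->T, B4->T, B5->F, B4->T, B5->F, B4->F; hits B1=T, B4=T, B4=F, B5=F
test 3 (p=6, u=4) fires B1->F, B2->F, B4->T, B5->F, B4->T, B5->F, B4->F; hits B1=F, B2=F, B4=T, B4=F, B5=F
test 4 (p=5, u=5) fires B1->F, B2->T, B3->F, B4->T, B5->T, B4->T, B5->T, B4->T, B5->T, B4->T, B5->T, B4->F; hits B1=F, B2=T, B3=F, B4=T, B4=F, B5=T
test 5 (p=8, u=15) fires B1->T, B4->T, B5->F, B4->T, B5->F, B4->F; hits B1=T, B4=T, B4=F, B5=F
test 6 (p=2, u=10) fires B1->F, B2->T, B3->F, B4->T, B5->T, B4->T, B5->T, B4->T, B5->T, B4->T, B5->T, B4->F; hits B1=F, B2=T, B3=F, B4=T, B4=F, B5=T
test 7 (p=2, u=15) fires B1->F, B2->T, B3->F, B4->T, B5->T, B4->T, B5->T, B4->T, B5->T, B4->T, B5->T, B4->F; hits B1=F, B2=T, B3=F, B4=T, B4=F, B5=T
test 8 (p=8, u=8) fires B1->T, B4->T, B5->F, B4->T, B5->F, B4->F; hits B1=T, B4=T, B4=F, B5=F
test 9 (p=6, u=11) fires B1->F, B2->T, B3->F, B4->T, B5->T, B4->T, B5->T, B4->T, B5->T, B4->T, B5->T, B4->F; hits B1=F, B2=T, B3=F, B4=T, B4=F, B5=T
union over all inputs: B1=T, B1=F, B2=T, B2=F, B3=F, B4=T, B4=F, B5=T, B5=F (9 outcomes)
size 1 is not enough: best union over all size-1 subsets is 6/9
size 2 is not enough: best union over all size-2 subsets is 8/9
inputs {1, 2, 3} (size 3) cover everything; no size-3 subset with a lexicographically smaller index list covers all 9

Answer: 3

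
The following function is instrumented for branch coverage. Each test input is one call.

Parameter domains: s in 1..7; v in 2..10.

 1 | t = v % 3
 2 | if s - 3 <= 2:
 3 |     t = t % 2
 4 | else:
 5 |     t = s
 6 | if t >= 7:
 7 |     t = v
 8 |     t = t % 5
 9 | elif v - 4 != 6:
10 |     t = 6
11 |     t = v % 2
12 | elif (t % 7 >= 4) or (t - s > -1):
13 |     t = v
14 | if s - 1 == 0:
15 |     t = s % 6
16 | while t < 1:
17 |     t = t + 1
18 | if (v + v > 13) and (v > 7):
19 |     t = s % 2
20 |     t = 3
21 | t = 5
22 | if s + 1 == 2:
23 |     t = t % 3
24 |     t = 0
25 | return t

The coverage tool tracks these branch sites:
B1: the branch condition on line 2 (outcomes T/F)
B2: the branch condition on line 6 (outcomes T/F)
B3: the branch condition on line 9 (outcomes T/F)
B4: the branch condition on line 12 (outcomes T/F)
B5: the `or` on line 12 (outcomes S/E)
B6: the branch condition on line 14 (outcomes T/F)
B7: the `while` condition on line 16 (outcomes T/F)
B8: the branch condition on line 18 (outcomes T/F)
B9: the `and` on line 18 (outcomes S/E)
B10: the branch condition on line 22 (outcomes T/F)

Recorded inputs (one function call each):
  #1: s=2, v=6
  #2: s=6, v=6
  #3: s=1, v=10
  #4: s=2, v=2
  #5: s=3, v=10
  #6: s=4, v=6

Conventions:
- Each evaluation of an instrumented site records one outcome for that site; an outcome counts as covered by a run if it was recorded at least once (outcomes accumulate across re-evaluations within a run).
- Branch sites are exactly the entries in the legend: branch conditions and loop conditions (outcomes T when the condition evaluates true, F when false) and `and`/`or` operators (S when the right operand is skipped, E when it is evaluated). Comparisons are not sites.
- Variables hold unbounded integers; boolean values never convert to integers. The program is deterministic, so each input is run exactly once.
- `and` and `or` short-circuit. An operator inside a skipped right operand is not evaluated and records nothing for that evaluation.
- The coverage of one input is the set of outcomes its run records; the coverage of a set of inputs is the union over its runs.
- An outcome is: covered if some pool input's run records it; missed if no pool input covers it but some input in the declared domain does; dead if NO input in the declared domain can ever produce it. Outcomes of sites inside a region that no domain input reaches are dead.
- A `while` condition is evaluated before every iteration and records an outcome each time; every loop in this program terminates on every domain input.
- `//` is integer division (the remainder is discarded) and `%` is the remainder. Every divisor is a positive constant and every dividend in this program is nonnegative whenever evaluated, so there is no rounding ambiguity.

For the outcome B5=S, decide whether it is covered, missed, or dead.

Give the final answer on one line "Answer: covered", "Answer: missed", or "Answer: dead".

no pool input records B5=S
but domain input (s=6, v=10) does record it -> reachable, so missed

Answer: missed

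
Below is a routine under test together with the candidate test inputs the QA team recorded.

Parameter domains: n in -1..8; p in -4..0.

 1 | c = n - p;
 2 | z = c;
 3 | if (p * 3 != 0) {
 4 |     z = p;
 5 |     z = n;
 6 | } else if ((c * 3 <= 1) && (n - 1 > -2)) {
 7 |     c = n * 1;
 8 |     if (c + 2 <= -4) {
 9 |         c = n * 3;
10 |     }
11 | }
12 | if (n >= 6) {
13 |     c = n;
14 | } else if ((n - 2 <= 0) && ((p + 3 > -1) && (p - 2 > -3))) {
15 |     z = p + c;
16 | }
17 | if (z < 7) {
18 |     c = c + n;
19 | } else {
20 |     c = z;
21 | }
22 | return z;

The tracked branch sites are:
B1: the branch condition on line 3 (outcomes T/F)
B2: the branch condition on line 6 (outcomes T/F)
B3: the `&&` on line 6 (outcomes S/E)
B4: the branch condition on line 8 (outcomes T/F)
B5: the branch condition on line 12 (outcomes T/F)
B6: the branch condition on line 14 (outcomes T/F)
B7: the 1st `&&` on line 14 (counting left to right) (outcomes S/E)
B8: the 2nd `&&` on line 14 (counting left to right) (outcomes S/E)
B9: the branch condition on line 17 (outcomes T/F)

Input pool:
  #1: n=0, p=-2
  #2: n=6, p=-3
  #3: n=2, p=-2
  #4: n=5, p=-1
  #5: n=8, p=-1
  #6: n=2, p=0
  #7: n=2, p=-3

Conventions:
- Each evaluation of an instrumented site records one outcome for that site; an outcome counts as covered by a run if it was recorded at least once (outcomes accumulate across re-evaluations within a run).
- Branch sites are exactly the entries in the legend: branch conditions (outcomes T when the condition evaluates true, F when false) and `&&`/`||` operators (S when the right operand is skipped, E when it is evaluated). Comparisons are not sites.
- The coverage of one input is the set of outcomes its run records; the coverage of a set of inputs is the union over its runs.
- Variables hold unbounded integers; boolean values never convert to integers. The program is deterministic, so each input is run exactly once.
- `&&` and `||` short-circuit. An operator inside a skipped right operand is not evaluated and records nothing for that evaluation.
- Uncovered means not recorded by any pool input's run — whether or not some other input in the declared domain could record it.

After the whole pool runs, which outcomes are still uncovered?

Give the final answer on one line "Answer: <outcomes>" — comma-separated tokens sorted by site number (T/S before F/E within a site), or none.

input #1, n=0, p=-2: outcomes B1=T, B5=F, B6=F, B7=E, B8=E, B9=T
input #2, n=6, p=-3: outcomes B1=T, B5=T, B9=T
input #3, n=2, p=-2: outcomes B1=T, B5=F, B6=F, B7=E, B8=E, B9=T
input #4, n=5, p=-1: outcomes B1=T, B5=F, B6=F, B7=S, B9=T
input #5, n=8, p=-1: outcomes B1=T, B5=T, B9=F
input #6, n=2, p=0: outcomes B1=F, B2=F, B3=S, B5=F, B6=T, B7=E, B8=E, B9=T
input #7, n=2, p=-3: outcomes B1=T, B5=F, B6=F, B7=E, B8=E, B9=T
union over the pool: B1=T, B1=F, B2=F, B3=S, B5=T, B5=F, B6=T, B6=F, B7=S, B7=E, B8=E, B9=T, B9=F
uncovered (5 of 18): B2=T, B3=E, B4=T, B4=F, B8=S

Answer: B2=T, B3=E, B4=T, B4=F, B8=S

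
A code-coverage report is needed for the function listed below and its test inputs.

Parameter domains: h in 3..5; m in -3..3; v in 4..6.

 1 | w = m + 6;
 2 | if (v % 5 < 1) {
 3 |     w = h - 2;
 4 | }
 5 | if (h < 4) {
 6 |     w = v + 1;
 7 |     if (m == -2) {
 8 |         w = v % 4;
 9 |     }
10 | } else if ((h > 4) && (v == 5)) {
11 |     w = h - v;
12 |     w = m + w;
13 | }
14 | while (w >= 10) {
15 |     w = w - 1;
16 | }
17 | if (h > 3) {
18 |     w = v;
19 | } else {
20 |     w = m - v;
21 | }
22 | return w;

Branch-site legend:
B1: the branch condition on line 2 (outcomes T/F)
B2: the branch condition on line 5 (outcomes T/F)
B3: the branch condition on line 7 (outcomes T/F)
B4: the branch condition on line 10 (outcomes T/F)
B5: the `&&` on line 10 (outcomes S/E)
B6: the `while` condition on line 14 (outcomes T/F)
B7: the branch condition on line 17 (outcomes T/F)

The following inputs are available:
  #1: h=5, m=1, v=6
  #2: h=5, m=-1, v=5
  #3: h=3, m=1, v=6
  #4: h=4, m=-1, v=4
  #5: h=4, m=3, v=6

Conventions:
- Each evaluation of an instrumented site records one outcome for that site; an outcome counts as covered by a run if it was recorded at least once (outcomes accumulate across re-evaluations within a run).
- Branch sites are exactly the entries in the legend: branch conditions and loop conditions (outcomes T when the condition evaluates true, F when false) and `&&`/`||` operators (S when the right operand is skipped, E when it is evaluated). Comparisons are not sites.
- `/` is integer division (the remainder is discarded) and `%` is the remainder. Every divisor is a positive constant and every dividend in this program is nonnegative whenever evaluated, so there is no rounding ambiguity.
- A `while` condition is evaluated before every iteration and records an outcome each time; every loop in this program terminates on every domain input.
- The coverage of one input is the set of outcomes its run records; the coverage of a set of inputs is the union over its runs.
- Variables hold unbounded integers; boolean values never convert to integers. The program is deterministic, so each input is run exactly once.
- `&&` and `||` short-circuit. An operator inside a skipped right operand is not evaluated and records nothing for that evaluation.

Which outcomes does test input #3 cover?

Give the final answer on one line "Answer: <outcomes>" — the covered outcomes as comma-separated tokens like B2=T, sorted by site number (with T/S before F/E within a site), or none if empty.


Tracing the run of input #3 (h=3, m=1, v=6):
  B1->F, B2->T, B3->F, B6->F, B7->F
collecting distinct outcomes: B1=F, B2=T, B3=F, B6=F, B7=F
Answer: B1=F, B2=T, B3=F, B6=F, B7=F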